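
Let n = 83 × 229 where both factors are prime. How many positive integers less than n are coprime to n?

18696

φ(19007) = 19007 · (1 − 1/83) · (1 − 1/229)
       = 19007 · 18696/19007 = 18696.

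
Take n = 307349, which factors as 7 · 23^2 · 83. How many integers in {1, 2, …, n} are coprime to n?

248952

φ(7) = 7 − 1 = 6.
φ(23^2) = 23^1·(23−1) = 23·22 = 506.
φ(83) = 83 − 1 = 82.
φ(307349) = 6 × 506 × 82 = 248952.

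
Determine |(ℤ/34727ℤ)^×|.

26400

Factor 34727: 34727 = 7 · 11**2 · 41.
φ(7) = 7 − 1 = 6.
φ(11^2) = 11^1·(11−1) = 11·10 = 110.
φ(41) = 41 − 1 = 40.
Since φ is multiplicative, φ(34727) = 6 · 110 · 40 = 26400.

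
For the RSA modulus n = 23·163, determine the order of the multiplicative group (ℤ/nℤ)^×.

φ(23) = 23 − 1 = 22.
φ(163) = 163 − 1 = 162.
φ(3749) = 22 × 162 = 3564.

3564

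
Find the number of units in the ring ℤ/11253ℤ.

Prime factorization: 11253 = 3 · 11^2 · 31.
φ(3) = 3 − 1 = 2.
φ(11^2) = 11^1·(11−1) = 11·10 = 110.
φ(31) = 31 − 1 = 30.
φ(11253) = 2 × 110 × 30 = 6600.

6600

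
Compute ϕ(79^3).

φ(79^3) = 79^3 − 79^2 = 493039 − 6241 = 486798.

486798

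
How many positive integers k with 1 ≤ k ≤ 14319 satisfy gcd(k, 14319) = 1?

9072

Factor 14319: 14319 = 3**2 · 37 · 43.
φ(3^2) = 3^1·(3−1) = 3·2 = 6.
φ(37) = 37 − 1 = 36.
φ(43) = 43 − 1 = 42.
Since φ is multiplicative, φ(14319) = 6 · 36 · 42 = 9072.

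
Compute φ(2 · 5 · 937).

3744

φ(2) = 2 − 1 = 1.
φ(5) = 5 − 1 = 4.
φ(937) = 937 − 1 = 936.
Since φ is multiplicative, φ(9370) = 1 · 4 · 936 = 3744.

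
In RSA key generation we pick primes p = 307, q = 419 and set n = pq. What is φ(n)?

127908

φ(n) = (p − 1)(q − 1) = (307−1)(419−1) = 306·418 = 127908.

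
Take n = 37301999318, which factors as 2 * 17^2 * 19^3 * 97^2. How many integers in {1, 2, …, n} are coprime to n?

16458550272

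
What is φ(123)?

80

Factor 123: 123 = 3 · 41.
φ(3) = 3 − 1 = 2.
φ(41) = 41 − 1 = 40.
φ(123) = 2 × 40 = 80.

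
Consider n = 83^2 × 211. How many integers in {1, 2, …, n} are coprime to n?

φ(83^2) = 83^1·(83−1) = 83·82 = 6806.
φ(211) = 211 − 1 = 210.
Multiply: 6806 · 210 = 1429260.

1429260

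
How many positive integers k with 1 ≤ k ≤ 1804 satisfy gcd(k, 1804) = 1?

1804 = 2^2 · 11 · 41.
φ(1804) = 1804 · (1 − 1/2) · (1 − 1/11) · (1 − 1/41)
       = 1804 · 400/902 = 800.

800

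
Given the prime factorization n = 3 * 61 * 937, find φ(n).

φ(3) = 3 − 1 = 2.
φ(61) = 61 − 1 = 60.
φ(937) = 937 − 1 = 936.
φ(171471) = 2 × 60 × 936 = 112320.

112320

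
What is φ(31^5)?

27705630

φ(31^5) = 31^4·(31−1) = 923521·30 = 27705630.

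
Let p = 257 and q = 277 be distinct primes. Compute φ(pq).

70656

φ(257) = 257 − 1 = 256.
φ(277) = 277 − 1 = 276.
Multiply: 256 · 276 = 70656.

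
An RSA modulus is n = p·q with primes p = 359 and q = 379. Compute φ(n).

135324

φ(359) = 359 − 1 = 358.
φ(379) = 379 − 1 = 378.
φ(136061) = 358 × 378 = 135324.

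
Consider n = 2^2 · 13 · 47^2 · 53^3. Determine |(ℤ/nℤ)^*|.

7579176384

φ(2^2) = 2^2 − 2^1 = 4 − 2 = 2.
φ(13) = 13 − 1 = 12.
φ(47^2) = 47^2 − 47^1 = 2209 − 47 = 2162.
φ(53^3) = 53^3 − 53^2 = 148877 − 2809 = 146068.
Multiply: 2 · 12 · 2162 · 146068 = 7579176384.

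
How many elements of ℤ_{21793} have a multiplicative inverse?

Prime factorization: 21793 = 19 · 31 · 37.
φ(19) = 19 − 1 = 18.
φ(31) = 31 − 1 = 30.
φ(37) = 37 − 1 = 36.
Multiply: 18 · 30 · 36 = 19440.

19440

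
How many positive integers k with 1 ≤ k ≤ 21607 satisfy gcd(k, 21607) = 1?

19200

21607 = 17 * 31 * 41.
φ(21607) = 21607 · (1 − 1/17) · (1 − 1/31) · (1 − 1/41)
       = 21607 · 19200/21607 = 19200.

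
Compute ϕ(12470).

Prime factorization: 12470 = 2 × 5 × 29 × 43.
φ(2) = 2 − 1 = 1.
φ(5) = 5 − 1 = 4.
φ(29) = 29 − 1 = 28.
φ(43) = 43 − 1 = 42.
Since φ is multiplicative, φ(12470) = 1 · 4 · 28 · 42 = 4704.

4704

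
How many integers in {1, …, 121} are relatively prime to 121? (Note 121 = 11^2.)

110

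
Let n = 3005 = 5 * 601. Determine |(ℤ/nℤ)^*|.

φ(3005) = 3005 · (1 − 1/5) · (1 − 1/601)
       = 3005 · 2400/3005 = 2400.

2400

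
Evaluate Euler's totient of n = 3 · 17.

32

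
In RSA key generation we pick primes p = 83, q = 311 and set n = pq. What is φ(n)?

φ(n) = (p − 1)(q − 1) = (83−1)(311−1) = 82·310 = 25420.

25420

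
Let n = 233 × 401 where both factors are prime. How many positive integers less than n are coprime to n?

For distinct primes, φ(pq) = (p−1)(q−1) = 232 × 400 = 92800.

92800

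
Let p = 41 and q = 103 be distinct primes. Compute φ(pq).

4080

φ(41) = 41 − 1 = 40.
φ(103) = 103 − 1 = 102.
φ(4223) = 40 × 102 = 4080.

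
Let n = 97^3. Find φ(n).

903264

φ(97^3) = 97^2·(97−1) = 9409·96 = 903264.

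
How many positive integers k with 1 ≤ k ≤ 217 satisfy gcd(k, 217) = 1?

First factor: 217 = 7 · 31.
φ(7) = 7 − 1 = 6.
φ(31) = 31 − 1 = 30.
Since φ is multiplicative, φ(217) = 6 · 30 = 180.

180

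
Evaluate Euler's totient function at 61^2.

3660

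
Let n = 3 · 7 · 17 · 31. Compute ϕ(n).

5760

φ(3) = 3 − 1 = 2.
φ(7) = 7 − 1 = 6.
φ(17) = 17 − 1 = 16.
φ(31) = 31 − 1 = 30.
Since φ is multiplicative, φ(11067) = 2 · 6 · 16 · 30 = 5760.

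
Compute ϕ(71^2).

4970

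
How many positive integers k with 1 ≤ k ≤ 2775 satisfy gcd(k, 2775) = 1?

First factor: 2775 = 3 · 5^2 · 37.
φ(2775) = 2775 · (1 − 1/3) · (1 − 1/5) · (1 − 1/37)
       = 2775 · 288/555 = 1440.

1440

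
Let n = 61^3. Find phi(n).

223260

φ(61^3) = 61^2·(61−1) = 3721·60 = 223260.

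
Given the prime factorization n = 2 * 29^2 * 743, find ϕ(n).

602504

φ(1249726) = 1249726 · (1 − 1/2) · (1 − 1/29) · (1 − 1/743)
       = 1249726 · 20776/43094 = 602504.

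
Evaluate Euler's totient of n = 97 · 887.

φ(97) = 97 − 1 = 96.
φ(887) = 887 − 1 = 886.
Multiply: 96 · 886 = 85056.

85056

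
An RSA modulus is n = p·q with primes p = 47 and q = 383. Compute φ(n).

17572

φ(18001) = 18001 · (1 − 1/47) · (1 − 1/383)
       = 18001 · 17572/18001 = 17572.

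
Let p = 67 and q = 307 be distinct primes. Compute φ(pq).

φ(n) = (p − 1)(q − 1) = (67−1)(307−1) = 66·306 = 20196.

20196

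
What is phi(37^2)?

1332

φ(1369) = 1369 · (1 − 1/37)
       = 1369 · 36/37 = 1332.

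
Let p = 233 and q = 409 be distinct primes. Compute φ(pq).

φ(pq) = (p−1)(q−1) = 232 · 408 = 94656.

94656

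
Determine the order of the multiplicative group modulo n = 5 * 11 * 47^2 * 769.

66416640

φ(5) = 5 − 1 = 4.
φ(11) = 11 − 1 = 10.
φ(47^2) = 47^1·(47−1) = 47·46 = 2162.
φ(769) = 769 − 1 = 768.
Multiply: 4 · 10 · 2162 · 768 = 66416640.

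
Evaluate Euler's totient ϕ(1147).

1080

1147 = 31 × 37.
φ(31) = 31 − 1 = 30.
φ(37) = 37 − 1 = 36.
φ(1147) = 30 × 36 = 1080.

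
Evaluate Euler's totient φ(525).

240

Prime factorization: 525 = 3 · 5^2 · 7.
φ(3) = 3 − 1 = 2.
φ(5^2) = 5^1·(5−1) = 5·4 = 20.
φ(7) = 7 − 1 = 6.
Multiply: 2 · 20 · 6 = 240.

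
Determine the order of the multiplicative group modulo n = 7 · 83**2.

40836

φ(7) = 7 − 1 = 6.
φ(83^2) = 83^2 − 83^1 = 6889 − 83 = 6806.
φ(48223) = 6 × 6806 = 40836.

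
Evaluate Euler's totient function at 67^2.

4422

φ(4489) = 4489 · (1 − 1/67)
       = 4489 · 66/67 = 4422.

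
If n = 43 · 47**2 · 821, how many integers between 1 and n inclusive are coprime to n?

74459280

φ(43) = 43 − 1 = 42.
φ(47^2) = 47^2 − 47^1 = 2209 − 47 = 2162.
φ(821) = 821 − 1 = 820.
Since φ is multiplicative, φ(77984327) = 42 · 2162 · 820 = 74459280.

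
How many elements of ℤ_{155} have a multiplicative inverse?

First factor: 155 = 5 × 31.
φ(155) = 155 · (1 − 1/5) · (1 − 1/31)
       = 155 · 120/155 = 120.

120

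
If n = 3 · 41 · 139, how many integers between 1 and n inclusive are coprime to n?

φ(3) = 3 − 1 = 2.
φ(41) = 41 − 1 = 40.
φ(139) = 139 − 1 = 138.
Multiply: 2 · 40 · 138 = 11040.

11040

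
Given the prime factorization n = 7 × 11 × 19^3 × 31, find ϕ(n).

φ(7) = 7 − 1 = 6.
φ(11) = 11 − 1 = 10.
φ(19^3) = 19^2·(19−1) = 361·18 = 6498.
φ(31) = 31 − 1 = 30.
Multiply: 6 · 10 · 6498 · 30 = 11696400.

11696400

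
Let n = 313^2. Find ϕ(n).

φ(313^2) = 313^1·(313−1) = 313·312 = 97656.

97656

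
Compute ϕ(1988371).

First factor: 1988371 = 7**3 · 11 · 17 · 31.
φ(1988371) = 1988371 · (1 − 1/7) · (1 − 1/11) · (1 − 1/17) · (1 − 1/31)
       = 1988371 · 28800/40579 = 1411200.

1411200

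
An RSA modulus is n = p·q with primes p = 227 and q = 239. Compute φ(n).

For distinct primes, φ(pq) = (p−1)(q−1) = 226 × 238 = 53788.

53788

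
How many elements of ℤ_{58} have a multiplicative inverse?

28

58 = 2 · 29.
φ(2) = 2 − 1 = 1.
φ(29) = 29 − 1 = 28.
φ(58) = 1 × 28 = 28.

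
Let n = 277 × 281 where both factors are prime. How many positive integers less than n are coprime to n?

77280

For distinct primes, φ(pq) = (p−1)(q−1) = 276 × 280 = 77280.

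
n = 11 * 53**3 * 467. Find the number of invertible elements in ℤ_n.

680676880

φ(764781149) = 764781149 · (1 − 1/11) · (1 − 1/53) · (1 − 1/467)
       = 764781149 · 242320/272261 = 680676880.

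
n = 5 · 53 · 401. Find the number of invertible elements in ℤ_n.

83200

φ(5) = 5 − 1 = 4.
φ(53) = 53 − 1 = 52.
φ(401) = 401 − 1 = 400.
φ(106265) = 4 × 52 × 400 = 83200.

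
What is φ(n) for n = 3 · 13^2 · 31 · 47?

430560

φ(3) = 3 − 1 = 2.
φ(13^2) = 13^2 − 13^1 = 169 − 13 = 156.
φ(31) = 31 − 1 = 30.
φ(47) = 47 − 1 = 46.
Multiply: 2 · 156 · 30 · 46 = 430560.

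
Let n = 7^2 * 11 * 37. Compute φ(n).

φ(19943) = 19943 · (1 − 1/7) · (1 − 1/11) · (1 − 1/37)
       = 19943 · 2160/2849 = 15120.

15120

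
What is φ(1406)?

Prime factorization: 1406 = 2 · 19 · 37.
φ(2) = 2 − 1 = 1.
φ(19) = 19 − 1 = 18.
φ(37) = 37 − 1 = 36.
Since φ is multiplicative, φ(1406) = 1 · 18 · 36 = 648.

648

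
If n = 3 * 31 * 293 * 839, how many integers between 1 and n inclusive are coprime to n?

14681760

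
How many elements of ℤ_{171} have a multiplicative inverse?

Prime factorization: 171 = 3**2 * 19.
φ(3^2) = 3^2 − 3^1 = 9 − 3 = 6.
φ(19) = 19 − 1 = 18.
Since φ is multiplicative, φ(171) = 6 · 18 = 108.

108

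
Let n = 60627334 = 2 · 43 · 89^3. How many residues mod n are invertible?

29276016

φ(2) = 2 − 1 = 1.
φ(43) = 43 − 1 = 42.
φ(89^3) = 89^2·(89−1) = 7921·88 = 697048.
φ(60627334) = 1 × 42 × 697048 = 29276016.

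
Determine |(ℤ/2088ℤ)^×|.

Prime factorization: 2088 = 2**3 * 3**2 * 29.
φ(2088) = 2088 · (1 − 1/2) · (1 − 1/3) · (1 − 1/29)
       = 2088 · 56/174 = 672.

672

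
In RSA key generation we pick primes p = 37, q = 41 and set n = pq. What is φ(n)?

1440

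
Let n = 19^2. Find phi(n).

φ(19^2) = 19^1·(19−1) = 19·18 = 342.

342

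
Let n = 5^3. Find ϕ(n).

φ(125) = 125 · (1 − 1/5)
       = 125 · 4/5 = 100.

100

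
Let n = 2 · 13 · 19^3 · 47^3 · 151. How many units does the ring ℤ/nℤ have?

φ(2795790803182) = 2795790803182 · (1 − 1/2) · (1 − 1/13) · (1 − 1/19) · (1 − 1/47) · (1 − 1/151)
       = 2795790803182 · 1490400/3505918 = 1188517989600.

1188517989600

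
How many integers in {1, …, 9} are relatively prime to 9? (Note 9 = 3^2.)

6

φ(9) = 9 · (1 − 1/3)
       = 9 · 2/3 = 6.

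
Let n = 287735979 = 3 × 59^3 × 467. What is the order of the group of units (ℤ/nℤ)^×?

188168936

φ(3) = 3 − 1 = 2.
φ(59^3) = 59^2·(59−1) = 3481·58 = 201898.
φ(467) = 467 − 1 = 466.
Multiply: 2 · 201898 · 466 = 188168936.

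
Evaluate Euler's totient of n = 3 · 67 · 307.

φ(3) = 3 − 1 = 2.
φ(67) = 67 − 1 = 66.
φ(307) = 307 − 1 = 306.
Multiply: 2 · 66 · 306 = 40392.

40392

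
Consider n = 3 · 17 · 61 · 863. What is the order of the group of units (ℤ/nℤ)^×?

1655040

φ(3) = 3 − 1 = 2.
φ(17) = 17 − 1 = 16.
φ(61) = 61 − 1 = 60.
φ(863) = 863 − 1 = 862.
Since φ is multiplicative, φ(2684793) = 2 · 16 · 60 · 862 = 1655040.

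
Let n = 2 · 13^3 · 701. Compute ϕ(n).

1419600

φ(3080194) = 3080194 · (1 − 1/2) · (1 − 1/13) · (1 − 1/701)
       = 3080194 · 8400/18226 = 1419600.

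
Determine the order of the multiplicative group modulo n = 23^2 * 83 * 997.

φ(43775279) = 43775279 · (1 − 1/23) · (1 − 1/83) · (1 − 1/997)
       = 43775279 · 1796784/1903273 = 41326032.

41326032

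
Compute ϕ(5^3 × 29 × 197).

548800

φ(714125) = 714125 · (1 − 1/5) · (1 − 1/29) · (1 − 1/197)
       = 714125 · 21952/28565 = 548800.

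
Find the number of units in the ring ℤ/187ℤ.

Factor 187: 187 = 11 · 17.
φ(187) = 187 · (1 − 1/11) · (1 − 1/17)
       = 187 · 160/187 = 160.

160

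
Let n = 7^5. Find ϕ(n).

14406

φ(7^5) = 7^5 − 7^4 = 16807 − 2401 = 14406.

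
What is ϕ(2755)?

2016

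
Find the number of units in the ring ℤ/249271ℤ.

201600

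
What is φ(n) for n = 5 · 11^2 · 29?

12320

φ(17545) = 17545 · (1 − 1/5) · (1 − 1/11) · (1 − 1/29)
       = 17545 · 1120/1595 = 12320.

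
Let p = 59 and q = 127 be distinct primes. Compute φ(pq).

For distinct primes, φ(pq) = (p−1)(q−1) = 58 × 126 = 7308.

7308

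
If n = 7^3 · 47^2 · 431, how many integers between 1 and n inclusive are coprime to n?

φ(7^3) = 7^3 − 7^2 = 343 − 49 = 294.
φ(47^2) = 47^1·(47−1) = 47·46 = 2162.
φ(431) = 431 − 1 = 430.
φ(326563097) = 294 × 2162 × 430 = 273320040.

273320040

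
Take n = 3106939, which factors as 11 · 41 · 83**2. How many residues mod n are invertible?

2722400

φ(3106939) = 3106939 · (1 − 1/11) · (1 − 1/41) · (1 − 1/83)
       = 3106939 · 32800/37433 = 2722400.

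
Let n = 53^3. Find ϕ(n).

146068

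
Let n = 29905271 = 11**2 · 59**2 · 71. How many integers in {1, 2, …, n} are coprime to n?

φ(29905271) = 29905271 · (1 − 1/11) · (1 − 1/59) · (1 − 1/71)
       = 29905271 · 40600/46079 = 26349400.

26349400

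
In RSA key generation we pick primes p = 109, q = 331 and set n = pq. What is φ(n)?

φ(36079) = 36079 · (1 − 1/109) · (1 − 1/331)
       = 36079 · 35640/36079 = 35640.

35640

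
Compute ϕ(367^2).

φ(367^2) = 367^1·(367−1) = 367·366 = 134322.

134322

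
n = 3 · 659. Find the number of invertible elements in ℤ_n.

φ(3) = 3 − 1 = 2.
φ(659) = 659 − 1 = 658.
Multiply: 2 · 658 = 1316.

1316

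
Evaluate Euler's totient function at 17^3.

φ(4913) = 4913 · (1 − 1/17)
       = 4913 · 16/17 = 4624.

4624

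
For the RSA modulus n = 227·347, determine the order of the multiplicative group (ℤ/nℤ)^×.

78196

φ(227) = 227 − 1 = 226.
φ(347) = 347 − 1 = 346.
φ(78769) = 226 × 346 = 78196.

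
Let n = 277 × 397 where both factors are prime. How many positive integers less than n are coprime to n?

109296

φ(109969) = 109969 · (1 − 1/277) · (1 − 1/397)
       = 109969 · 109296/109969 = 109296.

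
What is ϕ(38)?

Prime factorization: 38 = 2 · 19.
φ(38) = 38 · (1 − 1/2) · (1 − 1/19)
       = 38 · 18/38 = 18.

18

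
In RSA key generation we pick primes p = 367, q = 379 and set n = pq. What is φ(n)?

For distinct primes, φ(pq) = (p−1)(q−1) = 366 × 378 = 138348.

138348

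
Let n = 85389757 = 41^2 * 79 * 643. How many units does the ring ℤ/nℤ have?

φ(41^2) = 41^1·(41−1) = 41·40 = 1640.
φ(79) = 79 − 1 = 78.
φ(643) = 643 − 1 = 642.
Since φ is multiplicative, φ(85389757) = 1640 · 78 · 642 = 82124640.

82124640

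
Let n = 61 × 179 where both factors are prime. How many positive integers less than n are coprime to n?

10680

φ(61) = 61 − 1 = 60.
φ(179) = 179 − 1 = 178.
φ(10919) = 60 × 178 = 10680.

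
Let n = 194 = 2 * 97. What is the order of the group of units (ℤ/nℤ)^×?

φ(2) = 2 − 1 = 1.
φ(97) = 97 − 1 = 96.
φ(194) = 1 × 96 = 96.

96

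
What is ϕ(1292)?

First factor: 1292 = 2^2 · 17 · 19.
φ(2^2) = 2^1·(2−1) = 2·1 = 2.
φ(17) = 17 − 1 = 16.
φ(19) = 19 − 1 = 18.
Since φ is multiplicative, φ(1292) = 2 · 16 · 18 = 576.

576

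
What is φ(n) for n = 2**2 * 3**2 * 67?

792

φ(2^2) = 2^2 − 2^1 = 4 − 2 = 2.
φ(3^2) = 3^1·(3−1) = 3·2 = 6.
φ(67) = 67 − 1 = 66.
Since φ is multiplicative, φ(2412) = 2 · 6 · 66 = 792.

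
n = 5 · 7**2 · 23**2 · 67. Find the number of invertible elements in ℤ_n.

5610528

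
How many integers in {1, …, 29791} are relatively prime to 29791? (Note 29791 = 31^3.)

28830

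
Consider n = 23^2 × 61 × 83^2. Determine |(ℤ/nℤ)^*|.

φ(23^2) = 23^1·(23−1) = 23·22 = 506.
φ(61) = 61 − 1 = 60.
φ(83^2) = 83^2 − 83^1 = 6889 − 83 = 6806.
Since φ is multiplicative, φ(222301141) = 506 · 60 · 6806 = 206630160.

206630160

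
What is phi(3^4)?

54

φ(3^4) = 3^4 − 3^3 = 81 − 27 = 54.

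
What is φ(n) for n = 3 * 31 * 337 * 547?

φ(3) = 3 − 1 = 2.
φ(31) = 31 − 1 = 30.
φ(337) = 337 − 1 = 336.
φ(547) = 547 − 1 = 546.
φ(17143527) = 2 × 30 × 336 × 546 = 11007360.

11007360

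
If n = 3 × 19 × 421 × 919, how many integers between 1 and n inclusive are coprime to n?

13880160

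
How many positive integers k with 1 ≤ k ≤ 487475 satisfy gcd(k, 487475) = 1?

First factor: 487475 = 5^2 · 17 · 31 · 37.
φ(5^2) = 5^1·(5−1) = 5·4 = 20.
φ(17) = 17 − 1 = 16.
φ(31) = 31 − 1 = 30.
φ(37) = 37 − 1 = 36.
φ(487475) = 20 × 16 × 30 × 36 = 345600.

345600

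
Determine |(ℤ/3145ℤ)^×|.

2304

First factor: 3145 = 5 · 17 · 37.
φ(5) = 5 − 1 = 4.
φ(17) = 17 − 1 = 16.
φ(37) = 37 − 1 = 36.
Multiply: 4 · 16 · 36 = 2304.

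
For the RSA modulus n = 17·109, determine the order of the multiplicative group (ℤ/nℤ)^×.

φ(17) = 17 − 1 = 16.
φ(109) = 109 − 1 = 108.
Since φ is multiplicative, φ(1853) = 16 · 108 = 1728.

1728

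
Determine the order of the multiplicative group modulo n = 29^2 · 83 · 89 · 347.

φ(29^2) = 29^1·(29−1) = 29·28 = 812.
φ(83) = 83 − 1 = 82.
φ(89) = 89 − 1 = 88.
φ(347) = 347 − 1 = 346.
Since φ is multiplicative, φ(2155726049) = 812 · 82 · 88 · 346 = 2027349632.

2027349632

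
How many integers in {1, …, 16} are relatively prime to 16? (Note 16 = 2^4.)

φ(16) = 16 · (1 − 1/2)
       = 16 · 1/2 = 8.

8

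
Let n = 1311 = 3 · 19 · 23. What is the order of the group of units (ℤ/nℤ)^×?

792

φ(1311) = 1311 · (1 − 1/3) · (1 − 1/19) · (1 − 1/23)
       = 1311 · 792/1311 = 792.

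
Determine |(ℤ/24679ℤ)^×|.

22176

First factor: 24679 = 23 * 29 * 37.
φ(23) = 23 − 1 = 22.
φ(29) = 29 − 1 = 28.
φ(37) = 37 − 1 = 36.
Multiply: 22 · 28 · 36 = 22176.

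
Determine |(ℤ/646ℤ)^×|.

288

Factor 646: 646 = 2 · 17 · 19.
φ(646) = 646 · (1 − 1/2) · (1 − 1/17) · (1 − 1/19)
       = 646 · 288/646 = 288.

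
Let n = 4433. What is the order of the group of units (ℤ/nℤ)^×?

Prime factorization: 4433 = 11 × 13 × 31.
φ(4433) = 4433 · (1 − 1/11) · (1 − 1/13) · (1 − 1/31)
       = 4433 · 3600/4433 = 3600.

3600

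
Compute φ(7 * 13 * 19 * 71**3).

φ(618828119) = 618828119 · (1 − 1/7) · (1 − 1/13) · (1 − 1/19) · (1 − 1/71)
       = 618828119 · 90720/122759 = 457319520.

457319520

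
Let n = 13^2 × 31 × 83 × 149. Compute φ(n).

φ(13^2) = 13^1·(13−1) = 13·12 = 156.
φ(31) = 31 − 1 = 30.
φ(83) = 83 − 1 = 82.
φ(149) = 149 − 1 = 148.
Since φ is multiplicative, φ(64790713) = 156 · 30 · 82 · 148 = 56796480.

56796480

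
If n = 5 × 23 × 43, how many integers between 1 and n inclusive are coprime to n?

3696

φ(4945) = 4945 · (1 − 1/5) · (1 − 1/23) · (1 − 1/43)
       = 4945 · 3696/4945 = 3696.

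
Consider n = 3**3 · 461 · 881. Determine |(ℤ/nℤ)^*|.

7286400

φ(10965807) = 10965807 · (1 − 1/3) · (1 − 1/461) · (1 − 1/881)
       = 10965807 · 809600/1218423 = 7286400.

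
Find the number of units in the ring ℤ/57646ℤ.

25920

First factor: 57646 = 2 × 19 × 37 × 41.
φ(2) = 2 − 1 = 1.
φ(19) = 19 − 1 = 18.
φ(37) = 37 − 1 = 36.
φ(41) = 41 − 1 = 40.
φ(57646) = 1 × 18 × 36 × 40 = 25920.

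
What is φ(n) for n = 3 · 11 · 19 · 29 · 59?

584640

φ(1072797) = 1072797 · (1 − 1/3) · (1 − 1/11) · (1 − 1/19) · (1 − 1/29) · (1 − 1/59)
       = 1072797 · 584640/1072797 = 584640.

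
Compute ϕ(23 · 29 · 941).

579040

φ(23) = 23 − 1 = 22.
φ(29) = 29 − 1 = 28.
φ(941) = 941 − 1 = 940.
Multiply: 22 · 28 · 940 = 579040.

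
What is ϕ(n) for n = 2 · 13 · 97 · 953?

φ(2403466) = 2403466 · (1 − 1/2) · (1 − 1/13) · (1 − 1/97) · (1 − 1/953)
       = 2403466 · 1096704/2403466 = 1096704.

1096704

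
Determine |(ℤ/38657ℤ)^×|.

38657 = 29 · 31 · 43.
φ(38657) = 38657 · (1 − 1/29) · (1 − 1/31) · (1 − 1/43)
       = 38657 · 35280/38657 = 35280.

35280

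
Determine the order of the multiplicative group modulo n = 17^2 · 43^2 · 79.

φ(17^2) = 17^2 − 17^1 = 289 − 17 = 272.
φ(43^2) = 43^2 − 43^1 = 1849 − 43 = 1806.
φ(79) = 79 − 1 = 78.
φ(42214519) = 272 × 1806 × 78 = 38316096.

38316096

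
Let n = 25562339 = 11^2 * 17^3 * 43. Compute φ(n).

φ(25562339) = 25562339 · (1 − 1/11) · (1 − 1/17) · (1 − 1/43)
       = 25562339 · 6720/8041 = 21362880.

21362880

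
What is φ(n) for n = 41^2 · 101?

φ(169781) = 169781 · (1 − 1/41) · (1 − 1/101)
       = 169781 · 4000/4141 = 164000.

164000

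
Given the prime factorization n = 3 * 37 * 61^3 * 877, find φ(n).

φ(22095919407) = 22095919407 · (1 − 1/3) · (1 − 1/37) · (1 − 1/61) · (1 − 1/877)
       = 22095919407 · 3784320/5938167 = 14081454720.

14081454720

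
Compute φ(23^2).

φ(529) = 529 · (1 − 1/23)
       = 529 · 22/23 = 506.

506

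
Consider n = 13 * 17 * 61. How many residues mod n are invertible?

φ(13481) = 13481 · (1 − 1/13) · (1 − 1/17) · (1 − 1/61)
       = 13481 · 11520/13481 = 11520.

11520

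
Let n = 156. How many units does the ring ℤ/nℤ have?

48

Prime factorization: 156 = 2^2 * 3 * 13.
φ(2^2) = 2^1·(2−1) = 2·1 = 2.
φ(3) = 3 − 1 = 2.
φ(13) = 13 − 1 = 12.
Multiply: 2 · 2 · 12 = 48.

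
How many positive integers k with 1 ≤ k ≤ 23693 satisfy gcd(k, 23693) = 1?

21168

Factor 23693: 23693 = 19 × 29 × 43.
φ(23693) = 23693 · (1 − 1/19) · (1 − 1/29) · (1 − 1/43)
       = 23693 · 21168/23693 = 21168.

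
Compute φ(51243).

51243 = 3 · 19 · 29 · 31.
φ(3) = 3 − 1 = 2.
φ(19) = 19 − 1 = 18.
φ(29) = 29 − 1 = 28.
φ(31) = 31 − 1 = 30.
Since φ is multiplicative, φ(51243) = 2 · 18 · 28 · 30 = 30240.

30240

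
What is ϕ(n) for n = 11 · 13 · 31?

φ(4433) = 4433 · (1 − 1/11) · (1 − 1/13) · (1 − 1/31)
       = 4433 · 3600/4433 = 3600.

3600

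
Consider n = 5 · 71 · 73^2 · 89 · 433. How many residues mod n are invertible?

55947386880

φ(5) = 5 − 1 = 4.
φ(71) = 71 − 1 = 70.
φ(73^2) = 73^1·(73−1) = 73·72 = 5256.
φ(89) = 89 − 1 = 88.
φ(433) = 433 − 1 = 432.
φ(72904103915) = 4 × 70 × 5256 × 88 × 432 = 55947386880.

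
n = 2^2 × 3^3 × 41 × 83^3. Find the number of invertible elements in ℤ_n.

813453120

φ(2531872836) = 2531872836 · (1 − 1/2) · (1 − 1/3) · (1 − 1/41) · (1 − 1/83)
       = 2531872836 · 6560/20418 = 813453120.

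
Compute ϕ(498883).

Factor 498883: 498883 = 7 * 11**2 * 19 * 31.
φ(7) = 7 − 1 = 6.
φ(11^2) = 11^1·(11−1) = 11·10 = 110.
φ(19) = 19 − 1 = 18.
φ(31) = 31 − 1 = 30.
φ(498883) = 6 × 110 × 18 × 30 = 356400.

356400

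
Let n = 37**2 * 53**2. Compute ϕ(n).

φ(3845521) = 3845521 · (1 − 1/37) · (1 − 1/53)
       = 3845521 · 1872/1961 = 3670992.

3670992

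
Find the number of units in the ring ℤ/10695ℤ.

5280

Factor 10695: 10695 = 3 × 5 × 23 × 31.
φ(10695) = 10695 · (1 − 1/3) · (1 − 1/5) · (1 − 1/23) · (1 − 1/31)
       = 10695 · 5280/10695 = 5280.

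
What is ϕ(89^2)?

7832

φ(7921) = 7921 · (1 − 1/89)
       = 7921 · 88/89 = 7832.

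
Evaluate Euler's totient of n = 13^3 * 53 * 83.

φ(9664603) = 9664603 · (1 − 1/13) · (1 − 1/53) · (1 − 1/83)
       = 9664603 · 51168/57187 = 8647392.

8647392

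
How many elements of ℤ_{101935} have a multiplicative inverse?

Factor 101935: 101935 = 5 * 19 * 29 * 37.
φ(5) = 5 − 1 = 4.
φ(19) = 19 − 1 = 18.
φ(29) = 29 − 1 = 28.
φ(37) = 37 − 1 = 36.
φ(101935) = 4 × 18 × 28 × 36 = 72576.

72576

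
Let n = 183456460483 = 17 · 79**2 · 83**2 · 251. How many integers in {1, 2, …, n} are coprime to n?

167754288000

φ(183456460483) = 183456460483 · (1 − 1/17) · (1 − 1/79) · (1 − 1/83) · (1 − 1/251)
       = 183456460483 · 25584000/27978719 = 167754288000.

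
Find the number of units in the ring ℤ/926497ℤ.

Factor 926497: 926497 = 11**2 · 13 · 19 · 31.
φ(11^2) = 11^1·(11−1) = 11·10 = 110.
φ(13) = 13 − 1 = 12.
φ(19) = 19 − 1 = 18.
φ(31) = 31 − 1 = 30.
Multiply: 110 · 12 · 18 · 30 = 712800.

712800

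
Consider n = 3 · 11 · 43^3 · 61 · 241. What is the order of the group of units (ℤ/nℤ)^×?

22365504000

φ(38571469431) = 38571469431 · (1 − 1/3) · (1 − 1/11) · (1 − 1/43) · (1 − 1/61) · (1 − 1/241)
       = 38571469431 · 12096000/20860719 = 22365504000.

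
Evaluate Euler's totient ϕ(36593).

33264

First factor: 36593 = 23 · 37 · 43.
φ(23) = 23 − 1 = 22.
φ(37) = 37 − 1 = 36.
φ(43) = 43 − 1 = 42.
Multiply: 22 · 36 · 42 = 33264.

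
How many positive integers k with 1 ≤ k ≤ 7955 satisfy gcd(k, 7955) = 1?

Factor 7955: 7955 = 5 · 37 · 43.
φ(5) = 5 − 1 = 4.
φ(37) = 37 − 1 = 36.
φ(43) = 43 − 1 = 42.
φ(7955) = 4 × 36 × 42 = 6048.

6048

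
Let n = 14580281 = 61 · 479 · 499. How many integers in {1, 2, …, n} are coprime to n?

φ(61) = 61 − 1 = 60.
φ(479) = 479 − 1 = 478.
φ(499) = 499 − 1 = 498.
φ(14580281) = 60 × 478 × 498 = 14282640.

14282640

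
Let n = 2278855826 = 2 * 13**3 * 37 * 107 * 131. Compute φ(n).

1006050240

φ(2) = 2 − 1 = 1.
φ(13^3) = 13^3 − 13^2 = 2197 − 169 = 2028.
φ(37) = 37 − 1 = 36.
φ(107) = 107 − 1 = 106.
φ(131) = 131 − 1 = 130.
Since φ is multiplicative, φ(2278855826) = 1 · 2028 · 36 · 106 · 130 = 1006050240.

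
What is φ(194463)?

115200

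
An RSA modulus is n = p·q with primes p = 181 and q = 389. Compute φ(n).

69840

φ(pq) = (p−1)(q−1) = 180 · 388 = 69840.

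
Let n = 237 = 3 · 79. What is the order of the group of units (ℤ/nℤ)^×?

φ(3) = 3 − 1 = 2.
φ(79) = 79 − 1 = 78.
Multiply: 2 · 78 = 156.

156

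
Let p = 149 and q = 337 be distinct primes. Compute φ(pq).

49728

For distinct primes, φ(pq) = (p−1)(q−1) = 148 × 336 = 49728.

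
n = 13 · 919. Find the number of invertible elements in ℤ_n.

φ(13) = 13 − 1 = 12.
φ(919) = 919 − 1 = 918.
Since φ is multiplicative, φ(11947) = 12 · 918 = 11016.

11016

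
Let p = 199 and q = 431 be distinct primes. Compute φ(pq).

85140

φ(n) = (p − 1)(q − 1) = (199−1)(431−1) = 198·430 = 85140.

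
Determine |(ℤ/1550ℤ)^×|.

600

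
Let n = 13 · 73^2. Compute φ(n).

63072

φ(13) = 13 − 1 = 12.
φ(73^2) = 73^2 − 73^1 = 5329 − 73 = 5256.
Multiply: 12 · 5256 = 63072.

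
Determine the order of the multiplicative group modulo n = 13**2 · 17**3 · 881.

634782720

φ(731491657) = 731491657 · (1 − 1/13) · (1 − 1/17) · (1 − 1/881)
       = 731491657 · 168960/194701 = 634782720.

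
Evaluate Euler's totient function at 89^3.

φ(89^3) = 89^2·(89−1) = 7921·88 = 697048.

697048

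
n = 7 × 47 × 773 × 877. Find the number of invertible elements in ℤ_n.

186651072

φ(223036009) = 223036009 · (1 − 1/7) · (1 − 1/47) · (1 − 1/773) · (1 − 1/877)
       = 223036009 · 186651072/223036009 = 186651072.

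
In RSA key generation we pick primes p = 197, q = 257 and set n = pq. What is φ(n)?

For distinct primes, φ(pq) = (p−1)(q−1) = 196 × 256 = 50176.

50176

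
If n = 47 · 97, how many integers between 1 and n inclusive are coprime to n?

4416

φ(4559) = 4559 · (1 − 1/47) · (1 − 1/97)
       = 4559 · 4416/4559 = 4416.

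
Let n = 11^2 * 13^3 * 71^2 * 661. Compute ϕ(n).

731747016000

φ(11^2) = 11^2 − 11^1 = 121 − 11 = 110.
φ(13^3) = 13^2·(13−1) = 169·12 = 2028.
φ(71^2) = 71^2 − 71^1 = 5041 − 71 = 4970.
φ(661) = 661 − 1 = 660.
Since φ is multiplicative, φ(885795733537) = 110 · 2028 · 4970 · 660 = 731747016000.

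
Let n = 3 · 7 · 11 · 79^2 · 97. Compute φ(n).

φ(139842087) = 139842087 · (1 − 1/3) · (1 − 1/7) · (1 − 1/11) · (1 − 1/79) · (1 − 1/97)
       = 139842087 · 898560/1770153 = 70986240.

70986240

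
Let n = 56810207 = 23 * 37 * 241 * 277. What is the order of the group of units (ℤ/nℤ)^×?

φ(56810207) = 56810207 · (1 − 1/23) · (1 − 1/37) · (1 − 1/241) · (1 − 1/277)
       = 56810207 · 52462080/56810207 = 52462080.

52462080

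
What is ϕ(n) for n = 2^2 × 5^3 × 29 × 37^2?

7459200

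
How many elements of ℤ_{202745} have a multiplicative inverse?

Factor 202745: 202745 = 5 × 23 × 41 × 43.
φ(202745) = 202745 · (1 − 1/5) · (1 − 1/23) · (1 − 1/41) · (1 − 1/43)
       = 202745 · 147840/202745 = 147840.

147840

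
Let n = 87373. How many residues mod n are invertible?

Factor 87373: 87373 = 11 × 13^2 × 47.
φ(11) = 11 − 1 = 10.
φ(13^2) = 13^1·(13−1) = 13·12 = 156.
φ(47) = 47 − 1 = 46.
φ(87373) = 10 × 156 × 46 = 71760.

71760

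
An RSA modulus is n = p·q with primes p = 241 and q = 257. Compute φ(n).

61440

φ(241) = 241 − 1 = 240.
φ(257) = 257 − 1 = 256.
φ(61937) = 240 × 256 = 61440.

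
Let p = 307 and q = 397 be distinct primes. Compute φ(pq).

φ(307) = 307 − 1 = 306.
φ(397) = 397 − 1 = 396.
Since φ is multiplicative, φ(121879) = 306 · 396 = 121176.

121176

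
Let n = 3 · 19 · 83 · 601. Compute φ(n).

φ(2843331) = 2843331 · (1 − 1/3) · (1 − 1/19) · (1 − 1/83) · (1 − 1/601)
       = 2843331 · 1771200/2843331 = 1771200.

1771200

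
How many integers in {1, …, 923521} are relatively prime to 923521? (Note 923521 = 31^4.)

φ(923521) = 923521 · (1 − 1/31)
       = 923521 · 30/31 = 893730.

893730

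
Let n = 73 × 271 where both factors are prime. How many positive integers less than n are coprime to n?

19440

φ(73) = 73 − 1 = 72.
φ(271) = 271 − 1 = 270.
Multiply: 72 · 270 = 19440.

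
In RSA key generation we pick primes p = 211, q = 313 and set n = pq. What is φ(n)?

65520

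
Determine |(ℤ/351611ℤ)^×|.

290304

First factor: 351611 = 13 · 17 · 37 · 43.
φ(351611) = 351611 · (1 − 1/13) · (1 − 1/17) · (1 − 1/37) · (1 − 1/43)
       = 351611 · 290304/351611 = 290304.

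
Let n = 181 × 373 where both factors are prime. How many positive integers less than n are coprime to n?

φ(181) = 181 − 1 = 180.
φ(373) = 373 − 1 = 372.
Multiply: 180 · 372 = 66960.

66960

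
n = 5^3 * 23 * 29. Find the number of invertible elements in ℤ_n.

φ(5^3) = 5^2·(5−1) = 25·4 = 100.
φ(23) = 23 − 1 = 22.
φ(29) = 29 − 1 = 28.
Multiply: 100 · 22 · 28 = 61600.

61600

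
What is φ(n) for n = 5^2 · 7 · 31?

φ(5425) = 5425 · (1 − 1/5) · (1 − 1/7) · (1 − 1/31)
       = 5425 · 720/1085 = 3600.

3600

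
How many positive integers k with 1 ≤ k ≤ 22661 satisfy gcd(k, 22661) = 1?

Prime factorization: 22661 = 17 × 31 × 43.
φ(17) = 17 − 1 = 16.
φ(31) = 31 − 1 = 30.
φ(43) = 43 − 1 = 42.
φ(22661) = 16 × 30 × 42 = 20160.

20160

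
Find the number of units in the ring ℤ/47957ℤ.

34560

Factor 47957: 47957 = 7 · 13 · 17 · 31.
φ(7) = 7 − 1 = 6.
φ(13) = 13 − 1 = 12.
φ(17) = 17 − 1 = 16.
φ(31) = 31 − 1 = 30.
Multiply: 6 · 12 · 16 · 30 = 34560.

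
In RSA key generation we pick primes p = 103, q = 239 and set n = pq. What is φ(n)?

φ(24617) = 24617 · (1 − 1/103) · (1 − 1/239)
       = 24617 · 24276/24617 = 24276.

24276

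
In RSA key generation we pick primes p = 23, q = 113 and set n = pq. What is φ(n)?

2464

φ(n) = (p − 1)(q − 1) = (23−1)(113−1) = 22·112 = 2464.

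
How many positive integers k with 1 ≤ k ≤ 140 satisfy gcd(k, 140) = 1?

48

First factor: 140 = 2^2 × 5 × 7.
φ(140) = 140 · (1 − 1/2) · (1 − 1/5) · (1 − 1/7)
       = 140 · 24/70 = 48.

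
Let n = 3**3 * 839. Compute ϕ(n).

φ(3^3) = 3^2·(3−1) = 9·2 = 18.
φ(839) = 839 − 1 = 838.
Multiply: 18 · 838 = 15084.

15084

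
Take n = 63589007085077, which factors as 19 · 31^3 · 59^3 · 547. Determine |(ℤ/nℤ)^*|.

φ(19) = 19 − 1 = 18.
φ(31^3) = 31^3 − 31^2 = 29791 − 961 = 28830.
φ(59^3) = 59^3 − 59^2 = 205379 − 3481 = 201898.
φ(547) = 547 − 1 = 546.
φ(63589007085077) = 18 × 28830 × 201898 × 546 = 57206029673520.

57206029673520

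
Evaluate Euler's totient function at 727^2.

527802

φ(528529) = 528529 · (1 − 1/727)
       = 528529 · 726/727 = 527802.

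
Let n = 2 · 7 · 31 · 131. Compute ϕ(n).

23400

φ(2) = 2 − 1 = 1.
φ(7) = 7 − 1 = 6.
φ(31) = 31 − 1 = 30.
φ(131) = 131 − 1 = 130.
φ(56854) = 1 × 6 × 30 × 130 = 23400.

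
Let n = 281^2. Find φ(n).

78680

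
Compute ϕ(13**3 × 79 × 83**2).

φ(13^3) = 13^2·(13−1) = 169·12 = 2028.
φ(79) = 79 − 1 = 78.
φ(83^2) = 83^2 − 83^1 = 6889 − 83 = 6806.
Multiply: 2028 · 78 · 6806 = 1076600304.

1076600304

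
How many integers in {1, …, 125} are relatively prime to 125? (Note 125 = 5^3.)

100

φ(125) = 125 · (1 − 1/5)
       = 125 · 4/5 = 100.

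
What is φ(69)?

First factor: 69 = 3 × 23.
φ(69) = 69 · (1 − 1/3) · (1 − 1/23)
       = 69 · 44/69 = 44.

44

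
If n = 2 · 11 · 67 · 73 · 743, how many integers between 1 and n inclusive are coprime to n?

φ(2) = 2 − 1 = 1.
φ(11) = 11 − 1 = 10.
φ(67) = 67 − 1 = 66.
φ(73) = 73 − 1 = 72.
φ(743) = 743 − 1 = 742.
Multiply: 1 · 10 · 66 · 72 · 742 = 35259840.

35259840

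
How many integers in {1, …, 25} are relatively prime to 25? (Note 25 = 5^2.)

φ(25) = 25 · (1 − 1/5)
       = 25 · 4/5 = 20.

20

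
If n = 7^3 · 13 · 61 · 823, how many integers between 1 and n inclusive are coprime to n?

174000960

φ(223855177) = 223855177 · (1 − 1/7) · (1 − 1/13) · (1 − 1/61) · (1 − 1/823)
       = 223855177 · 3551040/4568473 = 174000960.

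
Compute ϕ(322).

132

First factor: 322 = 2 · 7 · 23.
φ(322) = 322 · (1 − 1/2) · (1 − 1/7) · (1 − 1/23)
       = 322 · 132/322 = 132.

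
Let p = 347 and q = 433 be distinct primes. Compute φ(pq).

For distinct primes, φ(pq) = (p−1)(q−1) = 346 × 432 = 149472.

149472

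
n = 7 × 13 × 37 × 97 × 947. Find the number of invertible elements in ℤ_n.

φ(7) = 7 − 1 = 6.
φ(13) = 13 − 1 = 12.
φ(37) = 37 − 1 = 36.
φ(97) = 97 − 1 = 96.
φ(947) = 947 − 1 = 946.
Since φ is multiplicative, φ(309289253) = 6 · 12 · 36 · 96 · 946 = 235395072.

235395072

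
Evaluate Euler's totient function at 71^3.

352870

φ(71^3) = 71^3 − 71^2 = 357911 − 5041 = 352870.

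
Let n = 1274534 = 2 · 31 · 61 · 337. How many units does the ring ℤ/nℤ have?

604800

φ(2) = 2 − 1 = 1.
φ(31) = 31 − 1 = 30.
φ(61) = 61 − 1 = 60.
φ(337) = 337 − 1 = 336.
Since φ is multiplicative, φ(1274534) = 1 · 30 · 60 · 336 = 604800.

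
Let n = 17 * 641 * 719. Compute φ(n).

φ(17) = 17 − 1 = 16.
φ(641) = 641 − 1 = 640.
φ(719) = 719 − 1 = 718.
Since φ is multiplicative, φ(7834943) = 16 · 640 · 718 = 7352320.

7352320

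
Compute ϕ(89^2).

φ(7921) = 7921 · (1 − 1/89)
       = 7921 · 88/89 = 7832.

7832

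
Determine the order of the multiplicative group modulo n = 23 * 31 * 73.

φ(52049) = 52049 · (1 − 1/23) · (1 − 1/31) · (1 − 1/73)
       = 52049 · 47520/52049 = 47520.

47520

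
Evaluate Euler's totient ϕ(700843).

Prime factorization: 700843 = 11 * 13**3 * 29.
φ(700843) = 700843 · (1 − 1/11) · (1 − 1/13) · (1 − 1/29)
       = 700843 · 3360/4147 = 567840.

567840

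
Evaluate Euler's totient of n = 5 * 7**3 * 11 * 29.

φ(547085) = 547085 · (1 − 1/5) · (1 − 1/7) · (1 − 1/11) · (1 − 1/29)
       = 547085 · 6720/11165 = 329280.

329280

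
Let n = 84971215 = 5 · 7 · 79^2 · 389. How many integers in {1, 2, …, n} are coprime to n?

φ(5) = 5 − 1 = 4.
φ(7) = 7 − 1 = 6.
φ(79^2) = 79^1·(79−1) = 79·78 = 6162.
φ(389) = 389 − 1 = 388.
Multiply: 4 · 6 · 6162 · 388 = 57380544.

57380544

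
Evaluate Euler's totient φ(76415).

53760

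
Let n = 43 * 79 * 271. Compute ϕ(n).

φ(43) = 43 − 1 = 42.
φ(79) = 79 − 1 = 78.
φ(271) = 271 − 1 = 270.
Since φ is multiplicative, φ(920587) = 42 · 78 · 270 = 884520.

884520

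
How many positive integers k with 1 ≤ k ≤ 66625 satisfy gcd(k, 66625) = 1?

Factor 66625: 66625 = 5^3 · 13 · 41.
φ(5^3) = 5^2·(5−1) = 25·4 = 100.
φ(13) = 13 − 1 = 12.
φ(41) = 41 − 1 = 40.
Since φ is multiplicative, φ(66625) = 100 · 12 · 40 = 48000.

48000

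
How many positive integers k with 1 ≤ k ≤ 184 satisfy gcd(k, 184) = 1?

First factor: 184 = 2^3 · 23.
φ(2^3) = 2^2·(2−1) = 4·1 = 4.
φ(23) = 23 − 1 = 22.
φ(184) = 4 × 22 = 88.

88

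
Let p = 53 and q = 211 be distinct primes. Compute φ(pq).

φ(n) = (p − 1)(q − 1) = (53−1)(211−1) = 52·210 = 10920.

10920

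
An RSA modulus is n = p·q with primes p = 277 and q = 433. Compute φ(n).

119232

φ(n) = (p − 1)(q − 1) = (277−1)(433−1) = 276·432 = 119232.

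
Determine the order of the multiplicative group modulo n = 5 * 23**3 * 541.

25138080

φ(5) = 5 − 1 = 4.
φ(23^3) = 23^3 − 23^2 = 12167 − 529 = 11638.
φ(541) = 541 − 1 = 540.
Since φ is multiplicative, φ(32911735) = 4 · 11638 · 540 = 25138080.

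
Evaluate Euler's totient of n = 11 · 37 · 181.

φ(73667) = 73667 · (1 − 1/11) · (1 − 1/37) · (1 − 1/181)
       = 73667 · 64800/73667 = 64800.

64800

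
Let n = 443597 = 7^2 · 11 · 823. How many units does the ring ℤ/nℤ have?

345240

φ(443597) = 443597 · (1 − 1/7) · (1 − 1/11) · (1 − 1/823)
       = 443597 · 49320/63371 = 345240.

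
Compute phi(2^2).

2

φ(4) = 4 · (1 − 1/2)
       = 4 · 1/2 = 2.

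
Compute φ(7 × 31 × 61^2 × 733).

482241600

φ(7) = 7 − 1 = 6.
φ(31) = 31 − 1 = 30.
φ(61^2) = 61^2 − 61^1 = 3721 − 61 = 3660.
φ(733) = 733 − 1 = 732.
Since φ is multiplicative, φ(591865981) = 6 · 30 · 3660 · 732 = 482241600.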